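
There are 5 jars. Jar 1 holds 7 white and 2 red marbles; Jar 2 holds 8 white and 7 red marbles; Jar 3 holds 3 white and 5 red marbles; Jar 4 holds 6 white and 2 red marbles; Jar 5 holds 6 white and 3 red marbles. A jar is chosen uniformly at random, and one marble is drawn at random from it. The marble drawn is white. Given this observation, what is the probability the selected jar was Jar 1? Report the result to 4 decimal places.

Tabulate prior·likelihood by source: [1] prior 0.2, lik 0.7778, product 0.1556; [2] prior 0.2, lik 0.5333, product 0.1067; [3] prior 0.2, lik 0.375, product 0.07500; [4] prior 0.2, lik 0.75, product 0.1500; [5] prior 0.2, lik 0.6667, product 0.1333.
Normalizing constant = 0.62056; the posterior for Jar 1 is its product over the sum, 0.1556/0.62056 = 0.2507.

Posterior probability ≈ 0.2507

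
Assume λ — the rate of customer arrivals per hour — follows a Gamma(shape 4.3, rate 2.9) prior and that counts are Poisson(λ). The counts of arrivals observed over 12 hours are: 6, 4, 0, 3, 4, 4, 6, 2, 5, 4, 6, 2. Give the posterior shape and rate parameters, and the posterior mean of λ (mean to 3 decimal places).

Posterior: Gamma(shape=50.3, rate=14.9); mean ≈ 3.376

Total count ∑xᵢ = 46 over n = 12 hours.
Gamma is conjugate to the Poisson likelihood: posterior is Gamma(shape = 4.3+46 = 50.3, rate = 2.9+12 = 14.9).
Posterior mean = shape/rate = 50.3/14.9 = 3.376.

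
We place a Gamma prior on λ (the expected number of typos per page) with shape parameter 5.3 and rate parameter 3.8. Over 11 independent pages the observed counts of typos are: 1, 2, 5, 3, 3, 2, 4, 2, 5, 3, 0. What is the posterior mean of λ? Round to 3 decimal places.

Posterior mean ≈ 2.385

Total count ∑xᵢ = 30 over n = 11 pages.
Gamma is conjugate to the Poisson likelihood: posterior is Gamma(shape = 5.3+30 = 35.3, rate = 3.8+11 = 14.8).
E[λ | data] = 35.3/14.8 = 2.385.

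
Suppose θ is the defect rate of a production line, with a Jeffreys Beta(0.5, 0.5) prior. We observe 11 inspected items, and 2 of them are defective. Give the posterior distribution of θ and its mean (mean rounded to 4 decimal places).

Posterior: Beta(2.5, 9.5); mean ≈ 0.2083

Observing 2 successes and 9 failures updates Beta(0.5, 0.5) by adding the success and failure counts to the two shape parameters: α = 0.5+2 = 2.5, β = 0.5+9 = 9.5.
Posterior mean = α/(α+β) = 2.5/12 = 0.2083.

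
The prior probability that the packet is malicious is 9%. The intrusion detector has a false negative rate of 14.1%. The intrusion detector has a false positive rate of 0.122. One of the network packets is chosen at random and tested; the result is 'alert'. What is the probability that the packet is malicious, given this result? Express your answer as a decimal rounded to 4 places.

P(H | E) ≈ 0.4105

Let H be the event that the packet is malicious. P(H) = 0.09, so P(¬H) = 0.91. With E the 'alert' result, P(E|H) = 0.859 and P(E|¬H) = 0.122.
P(E) = 0.859·0.09 + 0.122·0.91 = 0.077310 + 0.11102 = 0.18833.
By Bayes' theorem, P(H|E) = 0.077310 / 0.18833 = 0.4105.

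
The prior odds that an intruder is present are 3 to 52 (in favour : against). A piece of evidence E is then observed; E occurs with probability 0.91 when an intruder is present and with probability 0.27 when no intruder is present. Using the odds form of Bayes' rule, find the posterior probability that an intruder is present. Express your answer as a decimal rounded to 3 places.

Prior odds = 3/52 = 0.057692.
Likelihood ratio for E = 0.91/0.27 = 3.3704.
Posterior odds = prior odds × LR = 0.19444.
Posterior probability = odds/(1+odds) = 0.19444/1.1944 = 0.163.

Posterior probability ≈ 0.163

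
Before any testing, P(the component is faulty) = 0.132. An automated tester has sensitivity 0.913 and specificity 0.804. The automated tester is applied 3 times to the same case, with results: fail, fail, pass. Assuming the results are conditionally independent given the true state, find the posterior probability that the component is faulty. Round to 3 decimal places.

Posterior P(H) ≈ 0.263

With H the event that the component is faulty, the joint likelihood of the observed sequence is P(data|H) = 0.913·0.913·0.087 = 0.072521 and P(data|¬H) = 0.196·0.196·0.804 = 0.030886.
Bayes: P(H|data) = 0.132·0.072521 / (0.132·0.072521 + 0.868·0.030886) = 0.0095727/0.036382 = 0.2631.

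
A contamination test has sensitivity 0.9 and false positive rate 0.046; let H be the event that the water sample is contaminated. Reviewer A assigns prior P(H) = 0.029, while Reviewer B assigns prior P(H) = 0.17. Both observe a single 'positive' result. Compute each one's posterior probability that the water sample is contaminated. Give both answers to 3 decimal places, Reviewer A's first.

Reviewer A: 0.369; Reviewer B: 0.800

P('+'|H) = 0.9, P('+'|¬H) = 0.046.
Reviewer A: numerator 0.9·0.029 = 0.026100; evidence = 0.026100+0.046·0.971 = 0.070766; posterior = 0.369.
Reviewer B: numerator 0.9·0.17 = 0.15300; evidence = 0.15300+0.046·0.83 = 0.19118; posterior = 0.800.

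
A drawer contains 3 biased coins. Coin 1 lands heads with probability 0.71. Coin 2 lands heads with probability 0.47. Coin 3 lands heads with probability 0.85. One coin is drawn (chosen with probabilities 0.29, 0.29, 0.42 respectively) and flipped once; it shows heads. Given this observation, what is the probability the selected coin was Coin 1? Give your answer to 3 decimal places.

Posterior probability ≈ 0.294

Tabulate prior·likelihood by source: [1] prior 0.29, lik 0.71, product 0.2059; [2] prior 0.29, lik 0.47, product 0.1363; [3] prior 0.42, lik 0.85, product 0.3570.
Normalizing constant = 0.69920; the posterior for Coin 1 is its product over the sum, 0.2059/0.69920 = 0.294.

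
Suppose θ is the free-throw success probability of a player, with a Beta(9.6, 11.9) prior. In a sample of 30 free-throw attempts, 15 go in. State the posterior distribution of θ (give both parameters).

Posterior: Beta(24.6, 26.9)

The binomial likelihood is conjugate to the Beta prior: with 15 successes and 15 failures, the posterior is Beta(9.6+15, 11.9+15) = Beta(24.6, 26.9).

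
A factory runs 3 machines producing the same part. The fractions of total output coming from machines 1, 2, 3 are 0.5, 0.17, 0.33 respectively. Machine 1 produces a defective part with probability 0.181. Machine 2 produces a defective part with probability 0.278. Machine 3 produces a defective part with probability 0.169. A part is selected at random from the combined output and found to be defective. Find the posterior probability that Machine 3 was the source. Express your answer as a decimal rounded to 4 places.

Posterior probability ≈ 0.2882

P(defective|M1) = 0.181; P(defective|M2) = 0.278; P(defective|M3) = 0.169.
Prior × likelihood for each source: 0.5·0.181=0.09050, 0.17·0.278=0.04726, 0.33·0.169=0.05577. Summing gives P(defective) = 0.19353.
P(Machine 3 | defective) = 0.05577 / 0.19353 = 0.2882.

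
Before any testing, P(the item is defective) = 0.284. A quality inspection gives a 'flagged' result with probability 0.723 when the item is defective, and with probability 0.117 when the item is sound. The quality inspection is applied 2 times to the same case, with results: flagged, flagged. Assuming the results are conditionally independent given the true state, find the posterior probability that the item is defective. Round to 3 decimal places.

With H the event that the item is defective, the joint likelihood of the observed sequence is P(data|H) = 0.723·0.723 = 0.52273 and P(data|¬H) = 0.117·0.117 = 0.013689.
Bayes: P(H|data) = 0.284·0.52273 / (0.284·0.52273 + 0.716·0.013689) = 0.14846/0.15826 = 0.9381.

Posterior P(H) ≈ 0.938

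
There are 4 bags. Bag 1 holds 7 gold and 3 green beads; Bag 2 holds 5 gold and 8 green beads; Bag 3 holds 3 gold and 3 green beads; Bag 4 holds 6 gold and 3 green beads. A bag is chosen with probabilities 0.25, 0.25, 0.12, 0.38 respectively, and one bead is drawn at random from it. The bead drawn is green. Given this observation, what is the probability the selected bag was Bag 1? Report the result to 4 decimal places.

Tabulate prior·likelihood by source: [1] prior 0.25, lik 0.3, product 0.07500; [2] prior 0.25, lik 0.6154, product 0.1538; [3] prior 0.12, lik 0.5, product 0.06000; [4] prior 0.38, lik 0.3333, product 0.1267.
Normalizing constant = 0.41551; the posterior for Bag 1 is its product over the sum, 0.07500/0.41551 = 0.1805.

Posterior probability ≈ 0.1805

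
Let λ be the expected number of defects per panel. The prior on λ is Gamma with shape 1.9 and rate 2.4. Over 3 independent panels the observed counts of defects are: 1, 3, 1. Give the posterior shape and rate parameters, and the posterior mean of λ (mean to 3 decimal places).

Total count ∑xᵢ = 5 over n = 3 panels.
Gamma is conjugate to the Poisson likelihood: posterior is Gamma(shape = 1.9+5 = 6.9, rate = 2.4+3 = 5.4).
Posterior mean = shape/rate = 6.9/5.4 = 1.278.

Posterior: Gamma(shape=6.9, rate=5.4); mean ≈ 1.278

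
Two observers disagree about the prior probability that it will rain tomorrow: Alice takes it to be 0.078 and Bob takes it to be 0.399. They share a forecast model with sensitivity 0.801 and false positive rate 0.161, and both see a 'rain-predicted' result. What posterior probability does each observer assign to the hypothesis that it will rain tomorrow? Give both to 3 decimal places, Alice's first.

Alice: 0.296; Bob: 0.768

P('+'|H) = 0.801, P('+'|¬H) = 0.161.
Alice: numerator 0.801·0.078 = 0.062478; evidence = 0.062478+0.161·0.922 = 0.21092; posterior = 0.296.
Bob: numerator 0.801·0.399 = 0.31960; evidence = 0.31960+0.161·0.601 = 0.41636; posterior = 0.768.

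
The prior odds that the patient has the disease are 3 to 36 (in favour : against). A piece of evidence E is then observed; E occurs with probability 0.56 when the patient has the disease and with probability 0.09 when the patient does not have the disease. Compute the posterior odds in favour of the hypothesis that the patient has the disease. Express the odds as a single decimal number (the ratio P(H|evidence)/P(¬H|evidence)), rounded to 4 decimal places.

Prior odds = 3/36 = 0.083333.
Likelihood ratio for E = 0.56/0.09 = 6.2222.
Posterior odds = prior odds × LR = 0.51852.

Posterior odds ≈ 0.5185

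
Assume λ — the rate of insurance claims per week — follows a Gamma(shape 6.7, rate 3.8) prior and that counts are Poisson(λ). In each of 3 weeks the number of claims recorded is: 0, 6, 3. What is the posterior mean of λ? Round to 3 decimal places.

The Poisson likelihood adds the total count to the shape and the number of exposure periods to the rate. Here ∑xᵢ = 9 and n = 3, so shape 6.7→15.7 and rate 3.8→6.8.
Posterior mean = shape/rate = 15.7/6.8 = 2.309.

Posterior mean ≈ 2.309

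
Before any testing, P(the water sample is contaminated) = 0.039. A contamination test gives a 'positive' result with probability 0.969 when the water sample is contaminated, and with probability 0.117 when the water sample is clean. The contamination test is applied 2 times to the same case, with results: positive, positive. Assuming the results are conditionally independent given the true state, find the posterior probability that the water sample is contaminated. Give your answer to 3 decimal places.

With H the event that the water sample is contaminated, the joint likelihood of the observed sequence is P(data|H) = 0.969·0.969 = 0.93896 and P(data|¬H) = 0.117·0.117 = 0.013689.
Bayes: P(H|data) = 0.039·0.93896 / (0.039·0.93896 + 0.961·0.013689) = 0.036619/0.049775 = 0.7357.

Posterior P(H) ≈ 0.736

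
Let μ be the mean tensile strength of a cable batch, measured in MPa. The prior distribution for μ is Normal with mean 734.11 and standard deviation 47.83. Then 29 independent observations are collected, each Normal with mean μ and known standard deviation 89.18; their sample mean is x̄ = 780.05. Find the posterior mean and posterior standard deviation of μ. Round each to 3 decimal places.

Posterior mean ≈ 775.132; posterior SD ≈ 15.649

Prior precision 1/τ₀² = 1/47.83² = 0.00043712; data precision n/σ² = 29/89.18² = 0.00364639.
Posterior precision = 0.00043712 + 0.00364639 = 0.00408351, giving posterior SD = 1/√0.00408351 = 15.649.
Posterior mean = (0.00043712·734.11 + 0.00364639·780.05) / 0.00408351 = 775.132.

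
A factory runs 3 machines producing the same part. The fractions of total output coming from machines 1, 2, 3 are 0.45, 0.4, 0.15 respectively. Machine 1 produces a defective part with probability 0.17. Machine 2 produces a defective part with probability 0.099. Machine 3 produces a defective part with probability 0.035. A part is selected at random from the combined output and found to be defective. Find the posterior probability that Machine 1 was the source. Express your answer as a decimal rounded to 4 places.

Posterior probability ≈ 0.6304

P(defective|M1) = 0.17; P(defective|M2) = 0.099; P(defective|M3) = 0.035.
Prior × likelihood for each source: 0.45·0.17=0.07650, 0.4·0.099=0.03960, 0.15·0.035=0.005250. Summing gives P(defective) = 0.12135.
P(Machine 1 | defective) = 0.07650 / 0.12135 = 0.6304.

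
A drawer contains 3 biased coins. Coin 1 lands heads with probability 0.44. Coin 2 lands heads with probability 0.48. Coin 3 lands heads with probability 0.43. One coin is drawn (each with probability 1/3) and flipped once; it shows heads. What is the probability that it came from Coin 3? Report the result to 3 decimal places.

Posterior probability ≈ 0.319

Tabulate prior·likelihood by source: [1] prior 0.333333, lik 0.44, product 0.1467; [2] prior 0.333333, lik 0.48, product 0.1600; [3] prior 0.333333, lik 0.43, product 0.1433.
Normalizing constant = 0.45000; the posterior for Coin 3 is its product over the sum, 0.1433/0.45000 = 0.319.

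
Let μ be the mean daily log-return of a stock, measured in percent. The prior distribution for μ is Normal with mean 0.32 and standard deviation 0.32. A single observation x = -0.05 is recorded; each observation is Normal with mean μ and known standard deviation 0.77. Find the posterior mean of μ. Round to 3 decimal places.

Prior precision 1/τ₀² = 1/0.32² = 9.76562; data precision n/σ² = 1/0.77² = 1.68663.
Posterior precision = 9.76562 + 1.68663 = 11.4523.
Posterior mean = (9.76562·0.32 + 1.68663·-0.05) / 11.4523 = 0.266.

Posterior mean ≈ 0.266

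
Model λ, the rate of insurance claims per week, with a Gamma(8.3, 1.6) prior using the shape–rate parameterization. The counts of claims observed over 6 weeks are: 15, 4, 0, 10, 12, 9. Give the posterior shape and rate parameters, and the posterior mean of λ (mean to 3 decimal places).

Posterior: Gamma(shape=58.3, rate=7.6); mean ≈ 7.671

The Poisson likelihood adds the total count to the shape and the number of exposure periods to the rate. Here ∑xᵢ = 50 and n = 6, so shape 8.3→58.3 and rate 1.6→7.6.
Posterior mean = shape/rate = 58.3/7.6 = 7.671.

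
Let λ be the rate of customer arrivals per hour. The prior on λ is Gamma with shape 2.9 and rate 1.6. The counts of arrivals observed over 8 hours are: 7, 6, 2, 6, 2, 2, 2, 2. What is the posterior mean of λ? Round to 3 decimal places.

Posterior mean ≈ 3.323

The Poisson likelihood adds the total count to the shape and the number of exposure periods to the rate. Here ∑xᵢ = 29 and n = 8, so shape 2.9→31.9 and rate 1.6→9.6.
E[λ | data] = 31.9/9.6 = 3.323.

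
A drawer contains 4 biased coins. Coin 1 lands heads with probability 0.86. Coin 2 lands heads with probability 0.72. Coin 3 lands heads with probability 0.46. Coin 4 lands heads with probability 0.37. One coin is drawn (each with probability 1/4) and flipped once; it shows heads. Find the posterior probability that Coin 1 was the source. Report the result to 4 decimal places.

Tabulate prior·likelihood by source: [1] prior 0.25, lik 0.86, product 0.2150; [2] prior 0.25, lik 0.72, product 0.1800; [3] prior 0.25, lik 0.46, product 0.1150; [4] prior 0.25, lik 0.37, product 0.09250.
Normalizing constant = 0.60250; the posterior for Coin 1 is its product over the sum, 0.2150/0.60250 = 0.3568.

Posterior probability ≈ 0.3568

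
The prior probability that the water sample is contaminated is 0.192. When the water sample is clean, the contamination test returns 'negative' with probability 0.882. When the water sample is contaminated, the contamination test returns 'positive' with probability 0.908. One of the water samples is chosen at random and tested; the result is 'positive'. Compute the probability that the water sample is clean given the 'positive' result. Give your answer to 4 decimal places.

P(¬H | E) ≈ 0.3535

Write H for 'the water sample is contaminated'. Prior odds H:¬H = 0.192/0.808 = 0.23762. For the 'positive' outcome, the likelihood ratio is 0.908/0.118 = 7.6949.
Posterior odds = 0.23762 × 7.6949 = 1.8285, so P(H|E) = 1.8285/(1+1.8285) = 0.6465. Then P(¬H|E) = 1 − 0.6465 = 0.3535.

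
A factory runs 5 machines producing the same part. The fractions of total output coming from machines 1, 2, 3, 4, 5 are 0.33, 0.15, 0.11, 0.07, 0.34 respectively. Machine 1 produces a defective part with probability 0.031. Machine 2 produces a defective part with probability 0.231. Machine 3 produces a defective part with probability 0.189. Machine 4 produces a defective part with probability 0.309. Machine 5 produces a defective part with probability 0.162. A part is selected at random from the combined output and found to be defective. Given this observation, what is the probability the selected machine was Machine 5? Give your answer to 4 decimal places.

Posterior probability ≈ 0.3869

P(defective|M1) = 0.031; P(defective|M2) = 0.231; P(defective|M3) = 0.189; P(defective|M4) = 0.309; P(defective|M5) = 0.162.
Prior × likelihood for each source: 0.33·0.031=0.01023, 0.15·0.231=0.03465, 0.11·0.189=0.02079, 0.07·0.309=0.02163, 0.34·0.162=0.05508. Summing gives P(defective) = 0.14238.
P(Machine 5 | defective) = 0.05508 / 0.14238 = 0.3869.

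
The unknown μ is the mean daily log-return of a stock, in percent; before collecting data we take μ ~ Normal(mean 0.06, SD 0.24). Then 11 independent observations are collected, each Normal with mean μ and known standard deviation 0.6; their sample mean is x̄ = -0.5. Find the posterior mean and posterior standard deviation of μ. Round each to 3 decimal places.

Posterior mean ≈ -0.297; posterior SD ≈ 0.144

Prior precision 1/τ₀² = 1/0.24² = 17.3611; data precision n/σ² = 11/0.6² = 30.5556.
Posterior precision = 17.3611 + 30.5556 = 47.9167, giving posterior SD = 1/√47.9167 = 0.144.
Posterior mean = (17.3611·0.06 + 30.5556·-0.5) / 47.9167 = -0.297.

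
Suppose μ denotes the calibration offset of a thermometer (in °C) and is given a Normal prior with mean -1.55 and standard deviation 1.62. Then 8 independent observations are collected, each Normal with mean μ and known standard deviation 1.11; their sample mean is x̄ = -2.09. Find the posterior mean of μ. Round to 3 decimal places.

Prior precision 1/τ₀² = 1/1.62² = 0.381039; data precision n/σ² = 8/1.11² = 6.49298.
Posterior precision = 0.381039 + 6.49298 = 6.87402.
Posterior mean = (0.381039·-1.55 + 6.49298·-2.09) / 6.87402 = -2.060.

Posterior mean ≈ -2.060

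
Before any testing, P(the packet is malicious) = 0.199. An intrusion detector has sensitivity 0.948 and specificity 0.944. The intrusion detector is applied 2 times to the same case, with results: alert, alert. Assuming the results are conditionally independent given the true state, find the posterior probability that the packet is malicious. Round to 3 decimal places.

With H the event that the packet is malicious, the joint likelihood of the observed sequence is P(data|H) = 0.948·0.948 = 0.89870 and P(data|¬H) = 0.056·0.056 = 0.0031360.
Bayes: P(H|data) = 0.199·0.89870 / (0.199·0.89870 + 0.801·0.0031360) = 0.17884/0.18135 = 0.9861.

Posterior P(H) ≈ 0.986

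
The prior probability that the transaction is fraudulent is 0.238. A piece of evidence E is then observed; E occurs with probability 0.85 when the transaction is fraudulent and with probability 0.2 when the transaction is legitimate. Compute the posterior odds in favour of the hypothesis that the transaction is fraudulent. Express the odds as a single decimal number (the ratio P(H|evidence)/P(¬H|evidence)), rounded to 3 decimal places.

Prior odds = 0.238/(1−0.238) = 0.31234.
Likelihood ratio for E = 0.85/0.2 = 4.2500.
Posterior odds = prior odds × LR = 1.3274.

Posterior odds ≈ 1.327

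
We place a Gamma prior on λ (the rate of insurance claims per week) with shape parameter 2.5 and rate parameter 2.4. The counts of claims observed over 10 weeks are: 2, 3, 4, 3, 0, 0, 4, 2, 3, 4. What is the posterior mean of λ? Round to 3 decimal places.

The Poisson likelihood adds the total count to the shape and the number of exposure periods to the rate. Here ∑xᵢ = 25 and n = 10, so shape 2.5→27.5 and rate 2.4→12.4.
E[λ | data] = 27.5/12.4 = 2.218.

Posterior mean ≈ 2.218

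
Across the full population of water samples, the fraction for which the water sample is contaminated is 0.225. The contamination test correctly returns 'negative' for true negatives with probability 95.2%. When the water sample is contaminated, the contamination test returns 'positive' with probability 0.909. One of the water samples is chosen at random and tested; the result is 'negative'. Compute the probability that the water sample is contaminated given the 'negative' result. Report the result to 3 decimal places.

P(H | E) ≈ 0.027

Write H for 'the water sample is contaminated'. Prior odds H:¬H = 0.225/0.775 = 0.29032. For the 'negative' outcome, the likelihood ratio is 0.091/0.952 = 0.095588.
Posterior odds = 0.29032 × 0.095588 = 0.027751, so P(H|E) = 0.027751/(1+0.027751) = 0.027.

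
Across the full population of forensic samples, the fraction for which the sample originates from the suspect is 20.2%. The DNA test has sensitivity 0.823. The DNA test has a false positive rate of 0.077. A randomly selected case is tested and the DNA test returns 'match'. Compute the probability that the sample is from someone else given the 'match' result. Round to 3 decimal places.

P(¬H | E) ≈ 0.270

Write H for 'the sample originates from the suspect'. Prior odds H:¬H = 0.202/0.798 = 0.25313. For the 'match' outcome, the likelihood ratio is 0.823/0.077 = 10.688.
Posterior odds = 0.25313 × 10.688 = 2.7056, so P(H|E) = 2.7056/(1+2.7056) = 0.730. Then P(¬H|E) = 1 − 0.730 = 0.270.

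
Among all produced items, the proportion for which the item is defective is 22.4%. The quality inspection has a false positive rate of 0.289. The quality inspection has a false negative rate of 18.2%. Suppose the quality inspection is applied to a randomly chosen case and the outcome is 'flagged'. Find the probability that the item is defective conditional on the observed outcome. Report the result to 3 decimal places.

Write H for 'the item is defective'. Prior odds H:¬H = 0.224/0.776 = 0.28866. For the 'flagged' outcome, the likelihood ratio is 0.818/0.289 = 2.8304.
Posterior odds = 0.28866 × 2.8304 = 0.81704, so P(H|E) = 0.81704/(1+0.81704) = 0.450.

P(H | E) ≈ 0.450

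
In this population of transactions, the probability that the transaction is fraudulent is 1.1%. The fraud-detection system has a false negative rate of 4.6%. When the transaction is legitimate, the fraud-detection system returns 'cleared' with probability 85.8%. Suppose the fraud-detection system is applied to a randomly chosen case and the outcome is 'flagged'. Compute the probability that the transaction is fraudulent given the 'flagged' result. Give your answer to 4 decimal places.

Let H be the event that the transaction is fraudulent. P(H) = 0.011, so P(¬H) = 0.989. With E the 'flagged' result, P(E|H) = 0.954 and P(E|¬H) = 0.142.
P(E) = 0.954·0.011 + 0.142·0.989 = 0.010494 + 0.14044 = 0.15093.
By Bayes' theorem, P(H|E) = 0.010494 / 0.15093 = 0.0695.

P(H | E) ≈ 0.0695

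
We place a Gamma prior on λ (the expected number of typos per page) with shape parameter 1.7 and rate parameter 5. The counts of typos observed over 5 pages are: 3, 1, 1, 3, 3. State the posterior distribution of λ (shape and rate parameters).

Posterior: Gamma(shape=12.7, rate=10)

Total count ∑xᵢ = 11 over n = 5 pages.
Gamma is conjugate to the Poisson likelihood: posterior is Gamma(shape = 1.7+11 = 12.7, rate = 5+5 = 10).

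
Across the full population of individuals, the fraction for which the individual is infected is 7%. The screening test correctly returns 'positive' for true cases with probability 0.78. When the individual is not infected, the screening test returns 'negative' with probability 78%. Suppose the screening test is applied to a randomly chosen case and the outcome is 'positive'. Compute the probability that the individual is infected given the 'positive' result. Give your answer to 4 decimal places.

P(H | E) ≈ 0.2106

Let H be the event that the individual is infected. P(H) = 0.07, so P(¬H) = 0.93. With E the 'positive' result, P(E|H) = 0.78 and P(E|¬H) = 0.22.
P(E) = 0.78·0.07 + 0.22·0.93 = 0.054600 + 0.20460 = 0.25920.
By Bayes' theorem, P(H|E) = 0.054600 / 0.25920 = 0.2106.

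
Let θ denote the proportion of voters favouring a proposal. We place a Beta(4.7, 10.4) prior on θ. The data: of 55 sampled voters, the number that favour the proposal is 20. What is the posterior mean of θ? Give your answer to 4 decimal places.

The binomial likelihood is conjugate to the Beta prior: with 20 successes and 35 failures, the posterior is Beta(4.7+20, 10.4+35) = Beta(24.7, 45.4).
Posterior mean = α/(α+β) = 24.7/70.1 = 0.3524.

Posterior mean ≈ 0.3524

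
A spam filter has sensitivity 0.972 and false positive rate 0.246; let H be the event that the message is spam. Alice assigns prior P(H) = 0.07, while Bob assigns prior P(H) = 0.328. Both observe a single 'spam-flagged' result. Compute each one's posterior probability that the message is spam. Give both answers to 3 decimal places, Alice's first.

P('+'|H) = 0.972, P('+'|¬H) = 0.246.
Alice: numerator 0.972·0.07 = 0.068040; evidence = 0.068040+0.246·0.93 = 0.29682; posterior = 0.229.
Bob: numerator 0.972·0.328 = 0.31882; evidence = 0.31882+0.246·0.672 = 0.48413; posterior = 0.659.

Alice: 0.229; Bob: 0.659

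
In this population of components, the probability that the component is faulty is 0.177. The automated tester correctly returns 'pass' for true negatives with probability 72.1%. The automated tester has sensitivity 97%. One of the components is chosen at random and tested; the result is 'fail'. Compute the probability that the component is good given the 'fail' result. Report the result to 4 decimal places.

P(¬H | E) ≈ 0.5722

Write H for 'the component is faulty'. Prior odds H:¬H = 0.177/0.823 = 0.21507. For the 'fail' outcome, the likelihood ratio is 0.97/0.279 = 3.4767.
Posterior odds = 0.21507 × 3.4767 = 0.74772, so P(H|E) = 0.74772/(1+0.74772) = 0.4278. Then P(¬H|E) = 1 − 0.4278 = 0.5722.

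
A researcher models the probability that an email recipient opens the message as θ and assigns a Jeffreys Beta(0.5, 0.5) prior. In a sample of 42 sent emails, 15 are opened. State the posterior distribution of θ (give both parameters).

Observing 15 successes and 27 failures updates Beta(0.5, 0.5) by adding the success and failure counts to the two shape parameters: α = 0.5+15 = 15.5, β = 0.5+27 = 27.5.

Posterior: Beta(15.5, 27.5)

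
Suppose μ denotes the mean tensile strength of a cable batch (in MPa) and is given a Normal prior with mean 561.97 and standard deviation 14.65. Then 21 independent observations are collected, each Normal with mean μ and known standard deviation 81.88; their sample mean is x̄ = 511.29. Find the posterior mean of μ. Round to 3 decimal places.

Posterior mean ≈ 541.596

With known σ, the Normal prior is conjugate. Weight on the data is w = (n/σ²)/(n/σ² + 1/τ₀²) = 0.00313230/(0.00313230+0.00465934) = 0.40201.
Posterior mean = w·x̄ + (1−w)·μ₀ = 0.40201·511.29 + 0.59799·561.97 = 541.596.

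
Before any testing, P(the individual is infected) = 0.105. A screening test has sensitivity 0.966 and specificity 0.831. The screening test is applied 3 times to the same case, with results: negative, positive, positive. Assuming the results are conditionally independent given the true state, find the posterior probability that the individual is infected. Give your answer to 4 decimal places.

With H the event that the individual is infected, the joint likelihood of the observed sequence is P(data|H) = 0.034·0.966·0.966 = 0.031727 and P(data|¬H) = 0.831·0.169·0.169 = 0.023734.
Bayes: P(H|data) = 0.105·0.031727 / (0.105·0.031727 + 0.895·0.023734) = 0.0033314/0.024573 = 0.1356.

Posterior P(H) ≈ 0.1356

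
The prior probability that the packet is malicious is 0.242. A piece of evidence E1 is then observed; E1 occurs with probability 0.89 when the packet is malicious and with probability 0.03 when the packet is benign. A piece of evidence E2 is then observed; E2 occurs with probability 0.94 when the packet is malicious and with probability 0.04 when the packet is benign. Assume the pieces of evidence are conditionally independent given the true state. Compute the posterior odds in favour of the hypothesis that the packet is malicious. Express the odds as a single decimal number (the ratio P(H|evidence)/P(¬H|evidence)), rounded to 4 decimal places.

Prior odds = 0.242/(1−0.242) = 0.31926. In log-odds, ln(0.31926) = -1.1417.
Add log likelihood ratios: ln(29.667) + ln(23.500) = 6.5470.
Posterior log-odds = 5.4053, so posterior odds = exp(5.4053) = 222.58.

Posterior odds ≈ 222.5783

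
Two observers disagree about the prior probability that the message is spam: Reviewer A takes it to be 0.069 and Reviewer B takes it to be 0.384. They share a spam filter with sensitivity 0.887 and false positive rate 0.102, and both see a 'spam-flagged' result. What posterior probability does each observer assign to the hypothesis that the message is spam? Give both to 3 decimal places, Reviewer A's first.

The likelihood ratio for a 'spam-flagged' result is 0.887/0.102 = 8.6961.
Reviewer A: prior odds 0.069/0.931 = 0.074114; posterior odds 0.64450; posterior probability 0.392.
Reviewer B: prior odds 0.384/0.616 = 0.62338; posterior odds 5.4209; posterior probability 0.844.

Reviewer A: 0.392; Reviewer B: 0.844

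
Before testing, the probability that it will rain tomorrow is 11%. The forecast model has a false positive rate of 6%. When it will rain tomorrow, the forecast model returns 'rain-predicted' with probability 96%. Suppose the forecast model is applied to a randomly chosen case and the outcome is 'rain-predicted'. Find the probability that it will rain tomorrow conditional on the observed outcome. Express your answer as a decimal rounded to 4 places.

P(H | E) ≈ 0.6642

Let H be the event that it will rain tomorrow. P(H) = 0.11, so P(¬H) = 0.89. With E the 'rain-predicted' result, P(E|H) = 0.96 and P(E|¬H) = 0.06.
P(E) = 0.96·0.11 + 0.06·0.89 = 0.10560 + 0.053400 = 0.15900.
By Bayes' theorem, P(H|E) = 0.10560 / 0.15900 = 0.6642.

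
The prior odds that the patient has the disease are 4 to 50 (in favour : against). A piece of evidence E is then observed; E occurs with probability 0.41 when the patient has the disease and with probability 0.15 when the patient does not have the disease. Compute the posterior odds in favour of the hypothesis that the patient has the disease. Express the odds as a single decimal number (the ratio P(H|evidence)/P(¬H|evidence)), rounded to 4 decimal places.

Posterior odds ≈ 0.2187

Prior odds = 4/50 = 0.080000. In log-odds, ln(0.080000) = -2.5257.
Add log likelihood ratio: ln(2.7333) = 1.0055.
Posterior log-odds = -1.5202, so posterior odds = exp(-1.5202) = 0.21867.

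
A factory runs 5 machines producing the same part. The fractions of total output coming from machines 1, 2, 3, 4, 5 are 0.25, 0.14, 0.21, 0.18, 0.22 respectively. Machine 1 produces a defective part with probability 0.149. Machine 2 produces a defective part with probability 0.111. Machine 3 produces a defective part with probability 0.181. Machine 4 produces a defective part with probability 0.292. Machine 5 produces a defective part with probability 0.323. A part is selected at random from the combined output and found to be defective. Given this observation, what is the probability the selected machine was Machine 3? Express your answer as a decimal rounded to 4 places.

Posterior probability ≈ 0.1773

P(defective|M1) = 0.149; P(defective|M2) = 0.111; P(defective|M3) = 0.181; P(defective|M4) = 0.292; P(defective|M5) = 0.323.
Prior × likelihood for each source: 0.25·0.149=0.03725, 0.14·0.111=0.01554, 0.21·0.181=0.03801, 0.18·0.292=0.05256, 0.22·0.323=0.07106. Summing gives P(defective) = 0.21442.
P(Machine 3 | defective) = 0.03801 / 0.21442 = 0.1773.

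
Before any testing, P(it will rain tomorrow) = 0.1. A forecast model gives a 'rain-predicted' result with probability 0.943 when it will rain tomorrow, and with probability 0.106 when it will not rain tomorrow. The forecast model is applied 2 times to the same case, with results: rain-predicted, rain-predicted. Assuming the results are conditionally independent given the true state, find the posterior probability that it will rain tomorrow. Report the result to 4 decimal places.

Posterior P(H) ≈ 0.8979

Let H be the event that it will rain tomorrow; start with P(H) = 0.1. P('rain-predicted'|H) = 0.943, P('rain-predicted'|¬H) = 0.106.
Update on result 1 ('rain-predicted'): P(H) ← 0.943·0.1000 / (0.943·0.1000 + 0.106·0.9000) = 0.094300/0.18970 = 0.4971.
Update on result 2 ('rain-predicted'): P(H) ← 0.943·0.4971 / (0.943·0.4971 + 0.106·0.5029) = 0.46877/0.52207 = 0.8979.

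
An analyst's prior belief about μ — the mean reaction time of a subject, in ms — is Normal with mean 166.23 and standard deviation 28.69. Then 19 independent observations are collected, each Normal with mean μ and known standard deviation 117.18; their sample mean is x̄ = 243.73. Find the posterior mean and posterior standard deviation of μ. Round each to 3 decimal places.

With known σ, the Normal prior is conjugate. Weight on the data is w = (n/σ²)/(n/σ² + 1/τ₀²) = 0.00138371/(0.00138371+0.00121490) = 0.53248.
Posterior mean = w·x̄ + (1−w)·μ₀ = 0.53248·243.73 + 0.46752·166.23 = 207.497. Posterior variance = 1/(0.00138371+0.00121490) = 384.821, so SD = 19.617.

Posterior mean ≈ 207.497; posterior SD ≈ 19.617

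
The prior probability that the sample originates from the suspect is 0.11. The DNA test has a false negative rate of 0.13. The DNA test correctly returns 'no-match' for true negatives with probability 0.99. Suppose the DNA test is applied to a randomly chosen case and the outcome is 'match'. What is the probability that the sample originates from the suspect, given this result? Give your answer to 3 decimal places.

Let H be the event that the sample originates from the suspect. P(H) = 0.11, so P(¬H) = 0.89. With E the 'match' result, P(E|H) = 0.87 and P(E|¬H) = 0.01.
P(E) = 0.87·0.11 + 0.01·0.89 = 0.095700 + 0.0089000 = 0.10460.
By Bayes' theorem, P(H|E) = 0.095700 / 0.10460 = 0.915.

P(H | E) ≈ 0.915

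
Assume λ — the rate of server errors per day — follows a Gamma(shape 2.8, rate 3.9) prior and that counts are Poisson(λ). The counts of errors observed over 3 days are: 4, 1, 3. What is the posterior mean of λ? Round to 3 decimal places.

Posterior mean ≈ 1.565

Total count ∑xᵢ = 8 over n = 3 days.
Gamma is conjugate to the Poisson likelihood: posterior is Gamma(shape = 2.8+8 = 10.8, rate = 3.9+3 = 6.9).
E[λ | data] = 10.8/6.9 = 1.565.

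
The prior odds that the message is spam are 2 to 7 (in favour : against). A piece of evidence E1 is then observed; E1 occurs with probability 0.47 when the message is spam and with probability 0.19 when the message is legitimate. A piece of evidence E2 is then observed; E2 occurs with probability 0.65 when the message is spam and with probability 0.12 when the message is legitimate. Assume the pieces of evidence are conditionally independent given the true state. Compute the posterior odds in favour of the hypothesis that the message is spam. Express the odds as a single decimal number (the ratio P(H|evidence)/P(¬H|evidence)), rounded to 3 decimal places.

Posterior odds ≈ 3.828

Prior odds = 2/7 = 0.28571. In log-odds, ln(0.28571) = -1.2528.
Add log likelihood ratios: ln(2.4737) + ln(5.4167) = 2.5952.
Posterior log-odds = 1.3424, so posterior odds = exp(1.3424) = 3.8283.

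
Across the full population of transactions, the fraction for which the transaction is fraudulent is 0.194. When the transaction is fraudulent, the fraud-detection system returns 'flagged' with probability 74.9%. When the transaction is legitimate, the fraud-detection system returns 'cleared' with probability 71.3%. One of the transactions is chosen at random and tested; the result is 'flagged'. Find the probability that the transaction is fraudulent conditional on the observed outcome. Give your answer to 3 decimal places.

P(H | E) ≈ 0.386

Write H for 'the transaction is fraudulent'. Prior odds H:¬H = 0.194/0.806 = 0.24069. For the 'flagged' outcome, the likelihood ratio is 0.749/0.287 = 2.6098.
Posterior odds = 0.24069 × 2.6098 = 0.62815, so P(H|E) = 0.62815/(1+0.62815) = 0.386.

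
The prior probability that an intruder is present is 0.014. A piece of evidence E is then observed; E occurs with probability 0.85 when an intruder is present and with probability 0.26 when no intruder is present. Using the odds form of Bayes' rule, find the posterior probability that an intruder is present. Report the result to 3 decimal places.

Prior odds = 0.014/(1−0.014) = 0.014199.
Likelihood ratio for E = 0.85/0.26 = 3.2692.
Posterior odds = prior odds × LR = 0.046419.
Posterior probability = odds/(1+odds) = 0.046419/1.0464 = 0.044.

Posterior probability ≈ 0.044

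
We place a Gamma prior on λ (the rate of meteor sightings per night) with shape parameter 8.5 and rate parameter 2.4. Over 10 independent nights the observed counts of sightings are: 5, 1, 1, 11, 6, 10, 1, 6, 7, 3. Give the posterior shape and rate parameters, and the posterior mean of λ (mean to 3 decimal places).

The Poisson likelihood adds the total count to the shape and the number of exposure periods to the rate. Here ∑xᵢ = 51 and n = 10, so shape 8.5→59.5 and rate 2.4→12.4.
Posterior mean = shape/rate = 59.5/12.4 = 4.798.

Posterior: Gamma(shape=59.5, rate=12.4); mean ≈ 4.798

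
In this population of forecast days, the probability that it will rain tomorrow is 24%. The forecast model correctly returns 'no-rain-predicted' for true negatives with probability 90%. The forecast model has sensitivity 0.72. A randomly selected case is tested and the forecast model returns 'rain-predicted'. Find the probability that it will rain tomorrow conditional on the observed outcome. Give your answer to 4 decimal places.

P(H | E) ≈ 0.6945

Let H be the event that it will rain tomorrow. P(H) = 0.24, so P(¬H) = 0.76. With E the 'rain-predicted' result, P(E|H) = 0.72 and P(E|¬H) = 0.1.
P(E) = 0.72·0.24 + 0.1·0.76 = 0.17280 + 0.076000 = 0.24880.
By Bayes' theorem, P(H|E) = 0.17280 / 0.24880 = 0.6945.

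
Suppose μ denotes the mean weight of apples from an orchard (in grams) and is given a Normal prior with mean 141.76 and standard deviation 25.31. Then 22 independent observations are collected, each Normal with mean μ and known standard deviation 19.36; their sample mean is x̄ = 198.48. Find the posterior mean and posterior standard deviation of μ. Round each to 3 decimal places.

With known σ, the Normal prior is conjugate. Weight on the data is w = (n/σ²)/(n/σ² + 1/τ₀²) = 0.0586965/(0.0586965+0.00156105) = 0.97409.
Posterior mean = w·x̄ + (1−w)·μ₀ = 0.97409·198.48 + 0.025906·141.76 = 197.011. Posterior variance = 1/(0.0586965+0.00156105) = 16.5954, so SD = 4.074.

Posterior mean ≈ 197.011; posterior SD ≈ 4.074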